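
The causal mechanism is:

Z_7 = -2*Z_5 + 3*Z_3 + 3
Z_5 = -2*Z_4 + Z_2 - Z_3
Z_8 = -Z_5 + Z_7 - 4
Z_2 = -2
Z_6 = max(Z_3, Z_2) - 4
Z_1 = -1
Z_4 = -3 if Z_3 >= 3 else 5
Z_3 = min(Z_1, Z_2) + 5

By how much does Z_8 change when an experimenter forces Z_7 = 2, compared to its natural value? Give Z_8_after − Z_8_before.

do(Z_7=2) replaces the equation Z_7 = -2*Z_5 + 3*Z_3 + 3 with the constant Z_7 = 2.
Z_3 = min(Z_1, Z_2) + 5  [with Z_1=-1, Z_2=-2]  = 3
Z_4 = -3 if Z_3 >= 3 else 5  [with Z_3=3]  = -3
Z_5 = -2*Z_4 + Z_2 - Z_3  [with Z_4=-3, Z_2=-2, Z_3=3]  = 1
Z_8 = -Z_5 + Z_7 - 4  [with Z_5=1, Z_7=2]  = -3
Without intervention: Z_3 = min(Z_1, Z_2) + 5  [with Z_1=-1, Z_2=-2]  = 3; Z_4 = -3 if Z_3 >= 3 else 5  [with Z_3=3]  = -3; Z_5 = -2*Z_4 + Z_2 - Z_3  [with Z_4=-3, Z_2=-2, Z_3=3]  = 1; Z_7 = -2*Z_5 + 3*Z_3 + 3  [with Z_5=1, Z_3=3]  = 10; Z_8 = -Z_5 + Z_7 - 4  [with Z_5=1, Z_7=10]  = 5.
Change = -3 − 5 = -8.

-8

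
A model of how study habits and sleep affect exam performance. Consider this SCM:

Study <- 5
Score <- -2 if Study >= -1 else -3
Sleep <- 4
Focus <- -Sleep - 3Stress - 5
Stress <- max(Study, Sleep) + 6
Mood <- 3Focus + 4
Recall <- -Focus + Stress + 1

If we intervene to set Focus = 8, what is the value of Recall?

4

The intervention breaks the incoming arrows to Focus: Focus <- -Sleep - 3Stress - 5 no longer applies, and Focus = 8.
Stress = max(Study, Sleep) + 6  [with Study=5, Sleep=4]  = 11
Recall = -Focus + Stress + 1  [with Focus=8, Stress=11]  = 4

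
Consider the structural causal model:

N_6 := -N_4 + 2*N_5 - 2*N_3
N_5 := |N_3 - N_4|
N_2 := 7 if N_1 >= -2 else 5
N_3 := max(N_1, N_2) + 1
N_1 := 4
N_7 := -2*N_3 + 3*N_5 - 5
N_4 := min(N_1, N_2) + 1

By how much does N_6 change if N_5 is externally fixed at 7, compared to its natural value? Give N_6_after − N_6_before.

8

The intervention breaks the incoming arrows to N_5: N_5 := |N_3 - N_4| no longer applies, and N_5 = 7.
N_2 = 7 if N_1 >= -2 else 5  [with N_1=4]  = 7
N_3 = max(N_1, N_2) + 1  [with N_1=4, N_2=7]  = 8
N_4 = min(N_1, N_2) + 1  [with N_1=4, N_2=7]  = 5
N_6 = -N_4 + 2*N_5 - 2*N_3  [with N_4=5, N_5=7, N_3=8]  = -7
Without intervention: N_2 = 7 if N_1 >= -2 else 5  [with N_1=4]  = 7; N_3 = max(N_1, N_2) + 1  [with N_1=4, N_2=7]  = 8; N_4 = min(N_1, N_2) + 1  [with N_1=4, N_2=7]  = 5; N_5 = |N_3 - N_4|  [with N_3=8, N_4=5]  = 3; N_6 = -N_4 + 2*N_5 - 2*N_3  [with N_4=5, N_5=3, N_3=8]  = -15.
Change = -7 − (-15) = 8.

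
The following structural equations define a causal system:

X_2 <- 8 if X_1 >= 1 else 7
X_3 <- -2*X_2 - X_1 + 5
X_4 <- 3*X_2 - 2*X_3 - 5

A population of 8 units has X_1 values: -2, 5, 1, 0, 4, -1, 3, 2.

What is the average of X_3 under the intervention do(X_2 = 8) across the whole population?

-12.5

Every unit gets X_2=8 under the intervention. X_3 values become -9, -16, -12, -11, -15, -10, -14, -13; E[X_3|do(X_2=8)] = -12.5.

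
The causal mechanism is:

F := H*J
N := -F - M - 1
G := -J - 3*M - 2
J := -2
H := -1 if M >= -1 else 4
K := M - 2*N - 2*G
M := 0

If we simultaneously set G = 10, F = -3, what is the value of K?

-24

Under do(G = 10, F = -3), each intervened variable's structural equation is replaced by its fixed value.
N = -F - M - 1  [with F=-3, M=0]  = 2
K = M - 2*N - 2*G  [with M=0, N=2, G=10]  = -24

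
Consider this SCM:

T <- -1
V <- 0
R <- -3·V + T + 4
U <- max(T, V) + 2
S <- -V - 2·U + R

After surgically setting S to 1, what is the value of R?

do(S=1) replaces the equation S <- -V - 2·U + R with the constant S = 1.
R is not downstream of the intervention, so its value is determined by the original equations.
R = -3·V + T + 4  [with V=0, T=-1]  = 3

3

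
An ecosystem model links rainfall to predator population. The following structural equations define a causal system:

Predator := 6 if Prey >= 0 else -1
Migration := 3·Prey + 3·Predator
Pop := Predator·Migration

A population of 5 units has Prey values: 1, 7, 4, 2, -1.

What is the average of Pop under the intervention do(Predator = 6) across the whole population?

do(Predator=6) breaks Predator's dependence on Prey. With Predator=6 fixed, Pop across the units is 126, 234, 180, 144, 90, mean 154.8.

154.8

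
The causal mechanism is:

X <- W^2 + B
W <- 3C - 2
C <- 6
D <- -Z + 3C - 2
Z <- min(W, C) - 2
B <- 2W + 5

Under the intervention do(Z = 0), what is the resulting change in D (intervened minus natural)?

4

The intervention breaks the incoming arrows to Z: Z <- min(W, C) - 2 no longer applies, and Z = 0.
D = -Z + 3C - 2  [with Z=0, C=6]  = 16
Without intervention: W = 3C - 2  [with C=6]  = 16; Z = min(W, C) - 2  [with W=16, C=6]  = 4; D = -Z + 3C - 2  [with Z=4, C=6]  = 12.
Change = 16 − 12 = 4.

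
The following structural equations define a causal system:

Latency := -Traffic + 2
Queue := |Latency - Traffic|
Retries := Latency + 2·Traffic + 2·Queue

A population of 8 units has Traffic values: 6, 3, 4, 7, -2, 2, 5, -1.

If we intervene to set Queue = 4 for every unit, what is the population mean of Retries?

Under do(Queue=4), Queue's equation is replaced by Queue=4 for every unit. Per-unit Retries: 16, 13, 14, 17, 8, 12, 15, 9. Mean = 13.

13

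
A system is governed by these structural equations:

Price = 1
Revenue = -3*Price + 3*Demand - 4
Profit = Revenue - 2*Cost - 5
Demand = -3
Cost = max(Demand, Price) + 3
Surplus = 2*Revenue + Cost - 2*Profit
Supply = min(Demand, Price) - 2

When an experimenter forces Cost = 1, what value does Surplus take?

The intervention breaks the incoming arrows to Cost: Cost = max(Demand, Price) + 3 no longer applies, and Cost = 1.
Revenue = -3*Price + 3*Demand - 4  [with Price=1, Demand=-3]  = -16
Profit = Revenue - 2*Cost - 5  [with Revenue=-16, Cost=1]  = -23
Surplus = 2*Revenue + Cost - 2*Profit  [with Revenue=-16, Cost=1, Profit=-23]  = 15

15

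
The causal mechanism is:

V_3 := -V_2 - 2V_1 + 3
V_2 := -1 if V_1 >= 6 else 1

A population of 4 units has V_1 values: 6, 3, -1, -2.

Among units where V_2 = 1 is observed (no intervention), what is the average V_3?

2

E[V_3|V_2=1] averages over only the 3 units with V_2=1 (V_1 = 3, -1, -2): V_3 = -4, 4, 6, mean 2.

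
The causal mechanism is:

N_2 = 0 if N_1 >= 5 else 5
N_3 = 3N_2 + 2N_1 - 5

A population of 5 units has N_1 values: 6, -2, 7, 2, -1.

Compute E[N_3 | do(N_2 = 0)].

-0.2

Every unit gets N_2=0 under the intervention. N_3 values become 7, -9, 9, -1, -7; E[N_3|do(N_2=0)] = -0.2.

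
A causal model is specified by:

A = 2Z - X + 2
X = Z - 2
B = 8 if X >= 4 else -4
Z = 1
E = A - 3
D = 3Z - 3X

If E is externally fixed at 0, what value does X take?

-1

do(E=0) replaces the equation E = A - 3 with the constant E = 0.
X is not downstream of the intervention, so its value is determined by the original equations.
X = Z - 2  [with Z=1]  = -1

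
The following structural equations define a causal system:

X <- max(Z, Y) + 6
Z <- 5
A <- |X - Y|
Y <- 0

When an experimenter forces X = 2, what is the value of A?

2

The intervention breaks the incoming arrows to X: X <- max(Z, Y) + 6 no longer applies, and X = 2.
A = |X - Y|  [with X=2, Y=0]  = 2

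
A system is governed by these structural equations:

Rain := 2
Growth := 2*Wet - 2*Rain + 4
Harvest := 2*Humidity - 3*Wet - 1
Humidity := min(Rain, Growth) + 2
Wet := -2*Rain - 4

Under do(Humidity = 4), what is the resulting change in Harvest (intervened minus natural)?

36

Intervening sets Humidity = 4 and removes its equation (Humidity := min(Rain, Growth) + 2).
Wet = -2*Rain - 4  [with Rain=2]  = -8
Harvest = 2*Humidity - 3*Wet - 1  [with Humidity=4, Wet=-8]  = 31
Without intervention: Wet = -2*Rain - 4  [with Rain=2]  = -8; Growth = 2*Wet - 2*Rain + 4  [with Wet=-8, Rain=2]  = -16; Humidity = min(Rain, Growth) + 2  [with Rain=2, Growth=-16]  = -14; Harvest = 2*Humidity - 3*Wet - 1  [with Humidity=-14, Wet=-8]  = -5.
Change = 31 − (-5) = 36.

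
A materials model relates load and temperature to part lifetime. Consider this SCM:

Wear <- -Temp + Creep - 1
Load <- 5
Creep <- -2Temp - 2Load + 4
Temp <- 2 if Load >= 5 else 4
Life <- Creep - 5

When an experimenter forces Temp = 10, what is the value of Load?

5

Under do(Temp=10), the mechanism Temp <- 2 if Load >= 5 else 4 is discarded; Temp is fixed at 10.
Load is not downstream of the intervention, so its value is determined by the original equations.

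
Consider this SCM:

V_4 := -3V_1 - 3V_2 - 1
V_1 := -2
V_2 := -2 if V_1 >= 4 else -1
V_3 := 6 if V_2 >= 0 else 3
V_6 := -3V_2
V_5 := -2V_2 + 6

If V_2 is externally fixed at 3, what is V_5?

0

do(V_2=3) replaces the equation V_2 := -2 if V_1 >= 4 else -1 with the constant V_2 = 3.
V_5 = -2V_2 + 6  [with V_2=3]  = 0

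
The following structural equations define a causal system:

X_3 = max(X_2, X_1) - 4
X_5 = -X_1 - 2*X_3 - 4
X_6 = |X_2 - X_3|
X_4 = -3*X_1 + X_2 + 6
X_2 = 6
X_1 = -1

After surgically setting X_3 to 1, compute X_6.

5

The intervention breaks the incoming arrows to X_3: X_3 = max(X_2, X_1) - 4 no longer applies, and X_3 = 1.
X_6 = |X_2 - X_3|  [with X_2=6, X_3=1]  = 5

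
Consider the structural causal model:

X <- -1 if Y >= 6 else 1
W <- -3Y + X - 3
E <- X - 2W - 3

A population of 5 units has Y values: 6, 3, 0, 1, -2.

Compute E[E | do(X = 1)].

11.6

The intervention sets X=1 in all 5 units regardless of Y. Recomputing E per unit gives 38, 20, 2, 8, -10; average 11.6.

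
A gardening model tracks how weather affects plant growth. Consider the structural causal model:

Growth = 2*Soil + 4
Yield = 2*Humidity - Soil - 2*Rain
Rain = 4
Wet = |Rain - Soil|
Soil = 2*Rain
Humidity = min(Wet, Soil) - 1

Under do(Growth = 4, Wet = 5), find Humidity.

The joint intervention fixes Growth = 4, Wet = 5, removing each variable's own equation.
Soil = 2*Rain  [with Rain=4]  = 8
Humidity = min(Wet, Soil) - 1  [with Wet=5, Soil=8]  = 4

4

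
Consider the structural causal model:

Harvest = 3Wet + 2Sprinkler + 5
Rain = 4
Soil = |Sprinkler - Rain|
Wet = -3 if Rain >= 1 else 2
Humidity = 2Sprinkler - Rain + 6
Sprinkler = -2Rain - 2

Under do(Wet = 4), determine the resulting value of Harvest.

Under do(Wet=4), the mechanism Wet = -3 if Rain >= 1 else 2 is discarded; Wet is fixed at 4.
Sprinkler = -2Rain - 2  [with Rain=4]  = -10
Harvest = 3Wet + 2Sprinkler + 5  [with Wet=4, Sprinkler=-10]  = -3

-3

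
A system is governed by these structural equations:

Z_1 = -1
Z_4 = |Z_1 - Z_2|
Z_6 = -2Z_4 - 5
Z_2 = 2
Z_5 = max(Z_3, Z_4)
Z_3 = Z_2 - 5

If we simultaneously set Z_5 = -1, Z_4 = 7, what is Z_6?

Setting Z_5 = -1, Z_4 = 7 by intervention discards those variables' equations.
Z_6 = -2Z_4 - 5  [with Z_4=7]  = -19

-19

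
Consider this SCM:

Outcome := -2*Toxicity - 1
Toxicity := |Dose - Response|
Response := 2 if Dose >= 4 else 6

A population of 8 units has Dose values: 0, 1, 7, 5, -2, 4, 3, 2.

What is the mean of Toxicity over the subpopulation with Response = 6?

5.2

Observing Response=6 restricts to units where Response's equation naturally yields 6: Dose ∈ {0, 1, -2, 3, 2}. In that subpopulation Toxicity = 6, 5, 8, 3, 4, mean 5.2.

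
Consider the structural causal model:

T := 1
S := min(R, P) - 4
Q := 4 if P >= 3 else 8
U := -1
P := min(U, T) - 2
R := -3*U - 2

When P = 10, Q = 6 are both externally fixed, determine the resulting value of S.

Setting P = 10, Q = 6 by intervention discards those variables' equations.
R = -3*U - 2  [with U=-1]  = 1
S = min(R, P) - 4  [with R=1, P=10]  = -3

-3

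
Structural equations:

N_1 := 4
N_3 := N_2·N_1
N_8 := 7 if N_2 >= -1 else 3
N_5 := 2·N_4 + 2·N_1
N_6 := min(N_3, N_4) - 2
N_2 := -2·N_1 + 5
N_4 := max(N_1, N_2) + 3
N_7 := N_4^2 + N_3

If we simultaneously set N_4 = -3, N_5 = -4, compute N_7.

-3

Under do(N_4 = -3, N_5 = -4), each intervened variable's structural equation is replaced by its fixed value.
N_2 = -2·N_1 + 5  [with N_1=4]  = -3
N_3 = N_2·N_1  [with N_2=-3, N_1=4]  = -12
N_7 = N_4^2 + N_3  [with N_4=-3, N_3=-12]  = -3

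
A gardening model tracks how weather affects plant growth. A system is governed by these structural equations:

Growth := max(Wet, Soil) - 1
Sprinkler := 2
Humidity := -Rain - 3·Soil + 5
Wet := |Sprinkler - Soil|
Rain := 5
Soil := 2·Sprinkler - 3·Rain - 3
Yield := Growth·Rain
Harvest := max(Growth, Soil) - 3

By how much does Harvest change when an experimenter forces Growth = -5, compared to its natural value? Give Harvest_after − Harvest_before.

-20

do(Growth=-5) replaces the equation Growth := max(Wet, Soil) - 1 with the constant Growth = -5.
Soil = 2·Sprinkler - 3·Rain - 3  [with Sprinkler=2, Rain=5]  = -14
Harvest = max(Growth, Soil) - 3  [with Growth=-5, Soil=-14]  = -8
Without intervention: Soil = 2·Sprinkler - 3·Rain - 3  [with Sprinkler=2, Rain=5]  = -14; Wet = |Sprinkler - Soil|  [with Sprinkler=2, Soil=-14]  = 16; Growth = max(Wet, Soil) - 1  [with Wet=16, Soil=-14]  = 15; Harvest = max(Growth, Soil) - 3  [with Growth=15, Soil=-14]  = 12.
Change = -8 − 12 = -20.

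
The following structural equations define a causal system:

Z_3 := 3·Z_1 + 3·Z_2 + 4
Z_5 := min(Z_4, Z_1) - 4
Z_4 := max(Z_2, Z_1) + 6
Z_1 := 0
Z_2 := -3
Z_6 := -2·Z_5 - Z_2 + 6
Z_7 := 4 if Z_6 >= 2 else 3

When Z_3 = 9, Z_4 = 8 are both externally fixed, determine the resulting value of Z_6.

Setting Z_3 = 9, Z_4 = 8 by intervention discards those variables' equations.
Z_5 = min(Z_4, Z_1) - 4  [with Z_4=8, Z_1=0]  = -4
Z_6 = -2·Z_5 - Z_2 + 6  [with Z_5=-4, Z_2=-3]  = 17

17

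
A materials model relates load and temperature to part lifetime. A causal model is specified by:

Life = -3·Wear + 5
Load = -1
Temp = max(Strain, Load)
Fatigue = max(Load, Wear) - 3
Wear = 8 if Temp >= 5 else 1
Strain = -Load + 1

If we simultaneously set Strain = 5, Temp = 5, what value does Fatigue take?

5

Under do(Strain = 5, Temp = 5), each intervened variable's structural equation is replaced by its fixed value.
Wear = 8 if Temp >= 5 else 1  [with Temp=5]  = 8
Fatigue = max(Load, Wear) - 3  [with Load=-1, Wear=8]  = 5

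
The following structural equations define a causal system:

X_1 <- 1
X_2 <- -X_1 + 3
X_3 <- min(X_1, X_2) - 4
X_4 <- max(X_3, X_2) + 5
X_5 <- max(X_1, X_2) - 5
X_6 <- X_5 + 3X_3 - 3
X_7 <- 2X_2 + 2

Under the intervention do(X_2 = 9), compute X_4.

Under do(X_2=9), the mechanism X_2 <- -X_1 + 3 is discarded; X_2 is fixed at 9.
X_3 = min(X_1, X_2) - 4  [with X_1=1, X_2=9]  = -3
X_4 = max(X_3, X_2) + 5  [with X_3=-3, X_2=9]  = 14

14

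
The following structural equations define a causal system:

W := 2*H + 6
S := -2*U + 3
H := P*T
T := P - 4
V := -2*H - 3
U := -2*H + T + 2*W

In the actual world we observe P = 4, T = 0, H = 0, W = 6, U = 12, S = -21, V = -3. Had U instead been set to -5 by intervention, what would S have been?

The intervention breaks the incoming arrows to U: U := -2*H + T + 2*W no longer applies, and U = -5.
S = -2*U + 3  [with U=-5]  = 13

13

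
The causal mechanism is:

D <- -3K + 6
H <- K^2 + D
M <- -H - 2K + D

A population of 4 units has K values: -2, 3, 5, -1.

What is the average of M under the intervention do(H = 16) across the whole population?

-16.25

Under do(H=16), H's equation is replaced by H=16 for every unit. Per-unit M: 0, -25, -35, -5. Mean = -16.25.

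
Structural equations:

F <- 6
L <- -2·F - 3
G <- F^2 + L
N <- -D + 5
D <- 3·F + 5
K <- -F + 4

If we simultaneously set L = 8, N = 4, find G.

The joint intervention fixes L = 8, N = 4, removing each variable's own equation.
G = F^2 + L  [with F=6, L=8]  = 44

44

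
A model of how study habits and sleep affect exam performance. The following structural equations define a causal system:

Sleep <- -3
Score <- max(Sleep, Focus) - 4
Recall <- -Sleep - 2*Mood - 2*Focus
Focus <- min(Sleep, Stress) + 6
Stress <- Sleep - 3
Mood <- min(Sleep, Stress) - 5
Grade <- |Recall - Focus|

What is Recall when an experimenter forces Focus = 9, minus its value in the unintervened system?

-18

The intervention breaks the incoming arrows to Focus: Focus <- min(Sleep, Stress) + 6 no longer applies, and Focus = 9.
Stress = Sleep - 3  [with Sleep=-3]  = -6
Mood = min(Sleep, Stress) - 5  [with Sleep=-3, Stress=-6]  = -11
Recall = -Sleep - 2*Mood - 2*Focus  [with Sleep=-3, Mood=-11, Focus=9]  = 7
Without intervention: Stress = Sleep - 3  [with Sleep=-3]  = -6; Focus = min(Sleep, Stress) + 6  [with Sleep=-3, Stress=-6]  = 0; Mood = min(Sleep, Stress) - 5  [with Sleep=-3, Stress=-6]  = -11; Recall = -Sleep - 2*Mood - 2*Focus  [with Sleep=-3, Mood=-11, Focus=0]  = 25.
Change = 7 − 25 = -18.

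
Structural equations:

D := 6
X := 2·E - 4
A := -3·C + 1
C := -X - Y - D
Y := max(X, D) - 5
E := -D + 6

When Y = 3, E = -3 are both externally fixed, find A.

The joint intervention fixes Y = 3, E = -3, removing each variable's own equation.
X = 2·E - 4  [with E=-3]  = -10
C = -X - Y - D  [with X=-10, Y=3, D=6]  = 1
A = -3·C + 1  [with C=1]  = -2

-2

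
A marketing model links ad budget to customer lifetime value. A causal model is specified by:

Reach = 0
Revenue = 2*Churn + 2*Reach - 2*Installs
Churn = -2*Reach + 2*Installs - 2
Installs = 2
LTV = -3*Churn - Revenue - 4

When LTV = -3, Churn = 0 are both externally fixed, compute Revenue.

Under do(LTV = -3, Churn = 0), each intervened variable's structural equation is replaced by its fixed value.
Revenue = 2*Churn + 2*Reach - 2*Installs  [with Churn=0, Reach=0, Installs=2]  = -4

-4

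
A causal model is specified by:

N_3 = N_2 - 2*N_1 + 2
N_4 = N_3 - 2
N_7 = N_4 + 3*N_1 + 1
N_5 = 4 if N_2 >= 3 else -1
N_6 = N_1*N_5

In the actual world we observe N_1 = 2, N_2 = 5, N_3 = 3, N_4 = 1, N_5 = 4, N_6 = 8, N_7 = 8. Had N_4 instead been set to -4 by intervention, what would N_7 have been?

The intervention breaks the incoming arrows to N_4: N_4 = N_3 - 2 no longer applies, and N_4 = -4.
N_7 = N_4 + 3*N_1 + 1  [with N_4=-4, N_1=2]  = 3

3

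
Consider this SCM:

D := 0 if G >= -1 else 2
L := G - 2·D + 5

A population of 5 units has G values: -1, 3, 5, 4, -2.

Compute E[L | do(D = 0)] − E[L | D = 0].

The intervention sets D=0 in all 5 units regardless of G. Recomputing L per unit gives 4, 8, 10, 9, 3; average 6.8.
Conditioning on D=0 selects the 4 unit(s) with G ∈ {-1, 3, 5, 4}. Their L values: 4, 8, 10, 9. Mean = 7.75.
Difference = 6.8 − 7.75 = -0.95.

-0.95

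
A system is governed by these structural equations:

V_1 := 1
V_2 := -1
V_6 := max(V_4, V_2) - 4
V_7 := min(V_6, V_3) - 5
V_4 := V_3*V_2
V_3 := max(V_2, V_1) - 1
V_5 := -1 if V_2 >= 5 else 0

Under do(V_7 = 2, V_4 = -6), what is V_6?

-5

Setting V_7 = 2, V_4 = -6 by intervention discards those variables' equations.
V_6 = max(V_4, V_2) - 4  [with V_4=-6, V_2=-1]  = -5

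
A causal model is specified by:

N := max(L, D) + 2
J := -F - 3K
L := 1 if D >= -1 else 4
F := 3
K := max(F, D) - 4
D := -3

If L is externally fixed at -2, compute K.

do(L=-2) replaces the equation L := 1 if D >= -1 else 4 with the constant L = -2.
K is not downstream of the intervention, so its value is determined by the original equations.
K = max(F, D) - 4  [with F=3, D=-3]  = -1

-1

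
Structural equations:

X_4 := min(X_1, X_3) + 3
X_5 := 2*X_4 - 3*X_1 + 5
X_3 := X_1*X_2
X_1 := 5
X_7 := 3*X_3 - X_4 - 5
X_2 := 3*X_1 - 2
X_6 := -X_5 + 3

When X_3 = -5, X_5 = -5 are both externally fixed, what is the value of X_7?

-18

Under do(X_3 = -5, X_5 = -5), each intervened variable's structural equation is replaced by its fixed value.
X_4 = min(X_1, X_3) + 3  [with X_1=5, X_3=-5]  = -2
X_7 = 3*X_3 - X_4 - 5  [with X_3=-5, X_4=-2]  = -18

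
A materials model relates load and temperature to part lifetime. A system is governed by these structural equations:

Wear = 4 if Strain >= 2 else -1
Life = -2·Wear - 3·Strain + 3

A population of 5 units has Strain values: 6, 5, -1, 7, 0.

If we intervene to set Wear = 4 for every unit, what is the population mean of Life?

-15.2

Under do(Wear=4), Wear's equation is replaced by Wear=4 for every unit. Per-unit Life: -23, -20, -2, -26, -5. Mean = -15.2.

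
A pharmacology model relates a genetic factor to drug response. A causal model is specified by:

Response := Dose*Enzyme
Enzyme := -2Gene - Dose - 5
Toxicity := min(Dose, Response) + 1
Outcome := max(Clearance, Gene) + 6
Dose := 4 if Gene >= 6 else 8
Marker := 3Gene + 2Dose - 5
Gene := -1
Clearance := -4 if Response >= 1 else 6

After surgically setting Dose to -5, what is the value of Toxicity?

Under do(Dose=-5), the mechanism Dose := 4 if Gene >= 6 else 8 is discarded; Dose is fixed at -5.
Enzyme = -2Gene - Dose - 5  [with Gene=-1, Dose=-5]  = 2
Response = Dose*Enzyme  [with Dose=-5, Enzyme=2]  = -10
Toxicity = min(Dose, Response) + 1  [with Dose=-5, Response=-10]  = -9

-9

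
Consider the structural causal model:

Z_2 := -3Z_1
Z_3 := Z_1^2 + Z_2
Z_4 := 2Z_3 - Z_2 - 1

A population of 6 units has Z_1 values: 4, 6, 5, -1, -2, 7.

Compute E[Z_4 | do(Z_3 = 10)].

28.5

Every unit gets Z_3=10 under the intervention. Z_4 values become 31, 37, 34, 16, 13, 40; E[Z_4|do(Z_3=10)] = 28.5.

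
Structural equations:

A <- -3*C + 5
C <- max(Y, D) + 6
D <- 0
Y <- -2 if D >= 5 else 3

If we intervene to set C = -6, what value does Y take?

3

Under do(C=-6), the mechanism C <- max(Y, D) + 6 is discarded; C is fixed at -6.
Since Y is not a descendant of the intervened variable, it is unaffected.
Y = -2 if D >= 5 else 3  [with D=0]  = 3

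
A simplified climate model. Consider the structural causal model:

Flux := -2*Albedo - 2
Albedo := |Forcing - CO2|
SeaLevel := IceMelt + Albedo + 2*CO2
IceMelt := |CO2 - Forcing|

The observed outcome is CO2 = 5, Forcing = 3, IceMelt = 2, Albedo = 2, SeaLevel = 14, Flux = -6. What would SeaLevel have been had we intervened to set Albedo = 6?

Intervening sets Albedo = 6 and removes its equation (Albedo := |Forcing - CO2|).
IceMelt = |CO2 - Forcing|  [with CO2=5, Forcing=3]  = 2
SeaLevel = IceMelt + Albedo + 2*CO2  [with IceMelt=2, Albedo=6, CO2=5]  = 18

18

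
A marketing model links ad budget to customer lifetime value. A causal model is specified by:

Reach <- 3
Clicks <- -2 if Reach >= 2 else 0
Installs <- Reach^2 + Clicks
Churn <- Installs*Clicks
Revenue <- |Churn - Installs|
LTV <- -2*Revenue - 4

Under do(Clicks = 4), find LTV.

-82

Under do(Clicks=4), the mechanism Clicks <- -2 if Reach >= 2 else 0 is discarded; Clicks is fixed at 4.
Installs = Reach^2 + Clicks  [with Reach=3, Clicks=4]  = 13
Churn = Installs*Clicks  [with Installs=13, Clicks=4]  = 52
Revenue = |Churn - Installs|  [with Churn=52, Installs=13]  = 39
LTV = -2*Revenue - 4  [with Revenue=39]  = -82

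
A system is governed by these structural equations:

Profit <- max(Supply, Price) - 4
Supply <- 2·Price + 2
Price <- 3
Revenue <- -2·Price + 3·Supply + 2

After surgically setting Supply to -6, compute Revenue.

The intervention breaks the incoming arrows to Supply: Supply <- 2·Price + 2 no longer applies, and Supply = -6.
Revenue = -2·Price + 3·Supply + 2  [with Price=3, Supply=-6]  = -22

-22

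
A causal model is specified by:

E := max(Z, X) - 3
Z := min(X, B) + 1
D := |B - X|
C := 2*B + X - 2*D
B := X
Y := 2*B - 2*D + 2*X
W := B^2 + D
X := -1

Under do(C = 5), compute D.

Under do(C=5), the mechanism C := 2*B + X - 2*D is discarded; C is fixed at 5.
Since D is not a descendant of the intervened variable, it is unaffected.
B = X  [with X=-1]  = -1
D = |B - X|  [with B=-1, X=-1]  = 0

0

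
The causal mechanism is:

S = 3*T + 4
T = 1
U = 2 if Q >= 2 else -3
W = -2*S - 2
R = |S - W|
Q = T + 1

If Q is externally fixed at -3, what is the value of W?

do(Q=-3) replaces the equation Q = T + 1 with the constant Q = -3.
W is not downstream of the intervention, so its value is determined by the original equations.
S = 3*T + 4  [with T=1]  = 7
W = -2*S - 2  [with S=7]  = -16

-16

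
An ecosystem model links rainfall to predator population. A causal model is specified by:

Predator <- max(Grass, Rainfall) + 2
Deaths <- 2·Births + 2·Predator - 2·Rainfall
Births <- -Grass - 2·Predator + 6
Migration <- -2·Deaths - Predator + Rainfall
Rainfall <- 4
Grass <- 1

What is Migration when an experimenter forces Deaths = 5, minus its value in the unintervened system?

-30

The intervention breaks the incoming arrows to Deaths: Deaths <- 2·Births + 2·Predator - 2·Rainfall no longer applies, and Deaths = 5.
Predator = max(Grass, Rainfall) + 2  [with Grass=1, Rainfall=4]  = 6
Migration = -2·Deaths - Predator + Rainfall  [with Deaths=5, Predator=6, Rainfall=4]  = -12
Without intervention: Predator = max(Grass, Rainfall) + 2  [with Grass=1, Rainfall=4]  = 6; Births = -Grass - 2·Predator + 6  [with Grass=1, Predator=6]  = -7; Deaths = 2·Births + 2·Predator - 2·Rainfall  [with Births=-7, Predator=6, Rainfall=4]  = -10; Migration = -2·Deaths - Predator + Rainfall  [with Deaths=-10, Predator=6, Rainfall=4]  = 18.
Change = -12 − 18 = -30.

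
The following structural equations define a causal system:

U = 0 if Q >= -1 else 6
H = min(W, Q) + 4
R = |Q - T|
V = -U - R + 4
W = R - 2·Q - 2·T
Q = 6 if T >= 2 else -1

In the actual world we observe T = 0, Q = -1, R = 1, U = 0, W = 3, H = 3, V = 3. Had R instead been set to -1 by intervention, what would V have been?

The intervention breaks the incoming arrows to R: R = |Q - T| no longer applies, and R = -1.
Q = 6 if T >= 2 else -1  [with T=0]  = -1
U = 0 if Q >= -1 else 6  [with Q=-1]  = 0
V = -U - R + 4  [with U=0, R=-1]  = 5

5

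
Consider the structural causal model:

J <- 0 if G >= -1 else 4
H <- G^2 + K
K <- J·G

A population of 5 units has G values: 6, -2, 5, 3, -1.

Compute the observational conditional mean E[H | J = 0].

Conditioning on J=0 selects the 4 unit(s) with G ∈ {6, 5, 3, -1}. Their H values: 36, 25, 9, 1. Mean = 17.75.

17.75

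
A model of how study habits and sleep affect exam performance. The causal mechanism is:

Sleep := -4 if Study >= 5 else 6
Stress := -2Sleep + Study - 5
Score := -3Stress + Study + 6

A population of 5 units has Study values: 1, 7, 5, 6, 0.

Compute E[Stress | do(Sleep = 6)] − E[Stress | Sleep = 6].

do(Sleep=6) breaks Sleep's dependence on Study. With Sleep=6 fixed, Stress across the units is -16, -10, -12, -11, -17, mean -13.2.
E[Stress|Sleep=6] averages over only the 2 units with Sleep=6 (Study = 1, 0): Stress = -16, -17, mean -16.5.
Difference = -13.2 − (-16.5) = 3.3.

3.3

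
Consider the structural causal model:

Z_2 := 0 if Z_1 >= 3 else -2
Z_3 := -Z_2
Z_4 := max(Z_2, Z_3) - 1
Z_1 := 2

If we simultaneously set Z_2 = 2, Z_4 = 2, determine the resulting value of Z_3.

The joint intervention fixes Z_2 = 2, Z_4 = 2, removing each variable's own equation.
Z_3 = -Z_2  [with Z_2=2]  = -2

-2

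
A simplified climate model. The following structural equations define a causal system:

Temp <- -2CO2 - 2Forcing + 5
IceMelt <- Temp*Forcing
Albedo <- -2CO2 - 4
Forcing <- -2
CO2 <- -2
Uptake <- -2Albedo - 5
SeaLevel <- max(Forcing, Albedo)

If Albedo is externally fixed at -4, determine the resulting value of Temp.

13

do(Albedo=-4) replaces the equation Albedo <- -2CO2 - 4 with the constant Albedo = -4.
Temp is not downstream of the intervention, so its value is determined by the original equations.
Temp = -2CO2 - 2Forcing + 5  [with CO2=-2, Forcing=-2]  = 13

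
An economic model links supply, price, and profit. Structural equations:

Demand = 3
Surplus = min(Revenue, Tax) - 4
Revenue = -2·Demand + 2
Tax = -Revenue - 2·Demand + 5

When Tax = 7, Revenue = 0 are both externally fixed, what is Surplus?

The joint intervention fixes Tax = 7, Revenue = 0, removing each variable's own equation.
Surplus = min(Revenue, Tax) - 4  [with Revenue=0, Tax=7]  = -4

-4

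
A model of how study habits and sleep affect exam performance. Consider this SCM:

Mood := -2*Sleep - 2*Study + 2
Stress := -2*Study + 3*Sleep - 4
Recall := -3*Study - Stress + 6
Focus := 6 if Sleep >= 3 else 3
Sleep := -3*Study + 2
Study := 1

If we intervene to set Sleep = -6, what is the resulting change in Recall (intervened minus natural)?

15

Under do(Sleep=-6), the mechanism Sleep := -3*Study + 2 is discarded; Sleep is fixed at -6.
Stress = -2*Study + 3*Sleep - 4  [with Study=1, Sleep=-6]  = -24
Recall = -3*Study - Stress + 6  [with Study=1, Stress=-24]  = 27
Without intervention: Sleep = -3*Study + 2  [with Study=1]  = -1; Stress = -2*Study + 3*Sleep - 4  [with Study=1, Sleep=-1]  = -9; Recall = -3*Study - Stress + 6  [with Study=1, Stress=-9]  = 12.
Change = 27 − 12 = 15.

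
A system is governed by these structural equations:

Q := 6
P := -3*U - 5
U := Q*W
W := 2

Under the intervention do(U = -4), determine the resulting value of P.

The intervention breaks the incoming arrows to U: U := Q*W no longer applies, and U = -4.
P = -3*U - 5  [with U=-4]  = 7

7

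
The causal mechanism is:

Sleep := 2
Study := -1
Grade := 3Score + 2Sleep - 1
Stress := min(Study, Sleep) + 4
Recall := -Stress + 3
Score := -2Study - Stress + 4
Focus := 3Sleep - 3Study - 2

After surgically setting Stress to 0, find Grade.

The intervention breaks the incoming arrows to Stress: Stress := min(Study, Sleep) + 4 no longer applies, and Stress = 0.
Score = -2Study - Stress + 4  [with Study=-1, Stress=0]  = 6
Grade = 3Score + 2Sleep - 1  [with Score=6, Sleep=2]  = 21

21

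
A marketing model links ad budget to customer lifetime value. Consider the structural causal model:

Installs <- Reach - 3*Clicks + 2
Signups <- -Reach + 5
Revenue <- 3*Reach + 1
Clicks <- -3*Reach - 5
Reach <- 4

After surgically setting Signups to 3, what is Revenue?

Intervening sets Signups = 3 and removes its equation (Signups <- -Reach + 5).
No directed path runs from Signups to Revenue, so Revenue keeps its natural value.
Revenue = 3*Reach + 1  [with Reach=4]  = 13

13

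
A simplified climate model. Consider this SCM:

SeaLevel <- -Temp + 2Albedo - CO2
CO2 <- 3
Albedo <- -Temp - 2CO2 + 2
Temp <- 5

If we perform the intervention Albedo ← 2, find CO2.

3

Under do(Albedo=2), the mechanism Albedo <- -Temp - 2CO2 + 2 is discarded; Albedo is fixed at 2.
CO2 is not downstream of the intervention, so its value is determined by the original equations.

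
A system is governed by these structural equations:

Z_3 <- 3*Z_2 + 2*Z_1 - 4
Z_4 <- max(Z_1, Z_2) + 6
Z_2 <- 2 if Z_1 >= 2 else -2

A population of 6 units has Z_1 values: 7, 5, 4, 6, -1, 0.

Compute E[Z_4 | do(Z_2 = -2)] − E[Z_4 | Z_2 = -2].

4

Every unit gets Z_2=-2 under the intervention. Z_4 values become 13, 11, 10, 12, 5, 6; E[Z_4|do(Z_2=-2)] = 9.5.
Observing Z_2=-2 restricts to units where Z_2's equation naturally yields -2: Z_1 ∈ {-1, 0}. In that subpopulation Z_4 = 5, 6, mean 5.5.
Difference = 9.5 − 5.5 = 4.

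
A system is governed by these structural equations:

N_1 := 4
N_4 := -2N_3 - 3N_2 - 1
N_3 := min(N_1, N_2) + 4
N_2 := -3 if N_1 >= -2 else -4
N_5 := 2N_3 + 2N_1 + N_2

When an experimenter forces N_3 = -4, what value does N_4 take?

16

The intervention breaks the incoming arrows to N_3: N_3 := min(N_1, N_2) + 4 no longer applies, and N_3 = -4.
N_2 = -3 if N_1 >= -2 else -4  [with N_1=4]  = -3
N_4 = -2N_3 - 3N_2 - 1  [with N_3=-4, N_2=-3]  = 16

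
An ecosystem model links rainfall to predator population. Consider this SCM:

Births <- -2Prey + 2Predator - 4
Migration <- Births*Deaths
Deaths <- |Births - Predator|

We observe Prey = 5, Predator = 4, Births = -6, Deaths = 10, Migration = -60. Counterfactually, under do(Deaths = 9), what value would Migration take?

Intervening sets Deaths = 9 and removes its equation (Deaths <- |Births - Predator|).
Births = -2Prey + 2Predator - 4  [with Prey=5, Predator=4]  = -6
Migration = Births*Deaths  [with Births=-6, Deaths=9]  = -54

-54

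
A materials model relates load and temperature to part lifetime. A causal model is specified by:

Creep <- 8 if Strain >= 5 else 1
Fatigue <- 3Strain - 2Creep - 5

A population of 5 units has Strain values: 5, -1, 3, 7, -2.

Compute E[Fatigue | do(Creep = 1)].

0.2

Every unit gets Creep=1 under the intervention. Fatigue values become 8, -10, 2, 14, -13; E[Fatigue|do(Creep=1)] = 0.2.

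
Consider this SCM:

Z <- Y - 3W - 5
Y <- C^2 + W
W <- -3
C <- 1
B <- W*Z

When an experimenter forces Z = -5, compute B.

15

Intervening sets Z = -5 and removes its equation (Z <- Y - 3W - 5).
B = W*Z  [with W=-3, Z=-5]  = 15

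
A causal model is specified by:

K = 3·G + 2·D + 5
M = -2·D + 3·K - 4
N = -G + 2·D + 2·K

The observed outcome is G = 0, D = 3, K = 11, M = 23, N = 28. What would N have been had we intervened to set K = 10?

26

do(K=10) replaces the equation K = 3·G + 2·D + 5 with the constant K = 10.
N = -G + 2·D + 2·K  [with G=0, D=3, K=10]  = 26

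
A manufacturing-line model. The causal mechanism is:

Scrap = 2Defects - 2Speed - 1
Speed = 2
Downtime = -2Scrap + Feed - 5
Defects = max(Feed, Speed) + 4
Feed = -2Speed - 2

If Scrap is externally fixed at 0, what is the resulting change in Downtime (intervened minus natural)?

14

Intervening sets Scrap = 0 and removes its equation (Scrap = 2Defects - 2Speed - 1).
Feed = -2Speed - 2  [with Speed=2]  = -6
Downtime = -2Scrap + Feed - 5  [with Scrap=0, Feed=-6]  = -11
Without intervention: Feed = -2Speed - 2  [with Speed=2]  = -6; Defects = max(Feed, Speed) + 4  [with Feed=-6, Speed=2]  = 6; Scrap = 2Defects - 2Speed - 1  [with Defects=6, Speed=2]  = 7; Downtime = -2Scrap + Feed - 5  [with Scrap=7, Feed=-6]  = -25.
Change = -11 − (-25) = 14.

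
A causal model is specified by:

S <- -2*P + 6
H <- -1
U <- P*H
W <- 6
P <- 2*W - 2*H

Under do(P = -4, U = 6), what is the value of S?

Setting P = -4, U = 6 by intervention discards those variables' equations.
S = -2*P + 6  [with P=-4]  = 14

14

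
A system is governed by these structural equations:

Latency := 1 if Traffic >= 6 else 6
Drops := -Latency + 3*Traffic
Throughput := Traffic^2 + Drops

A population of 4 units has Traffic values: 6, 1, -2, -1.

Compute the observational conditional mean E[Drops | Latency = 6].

Observing Latency=6 restricts to units where Latency's equation naturally yields 6: Traffic ∈ {1, -2, -1}. In that subpopulation Drops = -3, -12, -9, mean -8.

-8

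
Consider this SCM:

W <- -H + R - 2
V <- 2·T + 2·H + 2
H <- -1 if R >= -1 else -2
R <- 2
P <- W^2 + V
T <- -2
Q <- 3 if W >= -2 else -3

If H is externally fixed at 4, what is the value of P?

The intervention breaks the incoming arrows to H: H <- -1 if R >= -1 else -2 no longer applies, and H = 4.
V = 2·T + 2·H + 2  [with T=-2, H=4]  = 6
W = -H + R - 2  [with H=4, R=2]  = -4
P = W^2 + V  [with W=-4, V=6]  = 22

22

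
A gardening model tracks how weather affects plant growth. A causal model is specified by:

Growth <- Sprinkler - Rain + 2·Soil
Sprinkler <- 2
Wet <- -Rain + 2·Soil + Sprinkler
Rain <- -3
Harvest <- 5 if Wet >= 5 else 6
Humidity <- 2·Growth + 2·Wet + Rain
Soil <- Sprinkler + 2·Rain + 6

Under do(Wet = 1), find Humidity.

17

Under do(Wet=1), the mechanism Wet <- -Rain + 2·Soil + Sprinkler is discarded; Wet is fixed at 1.
Soil = Sprinkler + 2·Rain + 6  [with Sprinkler=2, Rain=-3]  = 2
Growth = Sprinkler - Rain + 2·Soil  [with Sprinkler=2, Rain=-3, Soil=2]  = 9
Humidity = 2·Growth + 2·Wet + Rain  [with Growth=9, Wet=1, Rain=-3]  = 17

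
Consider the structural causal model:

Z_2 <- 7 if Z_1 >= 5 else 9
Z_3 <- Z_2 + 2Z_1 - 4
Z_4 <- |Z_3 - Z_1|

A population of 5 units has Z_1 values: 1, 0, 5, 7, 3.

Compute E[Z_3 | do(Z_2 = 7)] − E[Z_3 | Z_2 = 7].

do(Z_2=7) breaks Z_2's dependence on Z_1. With Z_2=7 fixed, Z_3 across the units is 5, 3, 13, 17, 9, mean 9.4.
E[Z_3|Z_2=7] averages over only the 2 units with Z_2=7 (Z_1 = 5, 7): Z_3 = 13, 17, mean 15.
Difference = 9.4 − 15 = -5.6.

-5.6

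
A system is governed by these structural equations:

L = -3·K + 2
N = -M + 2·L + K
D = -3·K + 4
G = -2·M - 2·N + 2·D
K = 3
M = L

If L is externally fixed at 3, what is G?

Under do(L=3), the mechanism L = -3·K + 2 is discarded; L is fixed at 3.
D = -3·K + 4  [with K=3]  = -5
M = L  [with L=3]  = 3
N = -M + 2·L + K  [with M=3, L=3, K=3]  = 6
G = -2·M - 2·N + 2·D  [with M=3, N=6, D=-5]  = -28

-28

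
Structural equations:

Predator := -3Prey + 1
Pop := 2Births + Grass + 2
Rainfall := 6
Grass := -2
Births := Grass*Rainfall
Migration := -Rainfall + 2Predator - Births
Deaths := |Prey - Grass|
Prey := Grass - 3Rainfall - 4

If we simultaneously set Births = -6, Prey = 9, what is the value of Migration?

The joint intervention fixes Births = -6, Prey = 9, removing each variable's own equation.
Predator = -3Prey + 1  [with Prey=9]  = -26
Migration = -Rainfall + 2Predator - Births  [with Rainfall=6, Predator=-26, Births=-6]  = -52

-52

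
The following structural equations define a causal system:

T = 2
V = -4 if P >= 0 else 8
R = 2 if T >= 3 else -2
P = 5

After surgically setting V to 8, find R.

-2

The intervention breaks the incoming arrows to V: V = -4 if P >= 0 else 8 no longer applies, and V = 8.
R is not downstream of the intervention, so its value is determined by the original equations.
R = 2 if T >= 3 else -2  [with T=2]  = -2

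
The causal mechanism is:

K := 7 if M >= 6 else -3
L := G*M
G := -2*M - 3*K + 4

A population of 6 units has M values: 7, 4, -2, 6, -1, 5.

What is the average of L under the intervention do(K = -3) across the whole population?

-2.5

do(K=-3) breaks K's dependence on M. With K=-3 fixed, L across the units is -7, 20, -34, 6, -15, 15, mean -2.5.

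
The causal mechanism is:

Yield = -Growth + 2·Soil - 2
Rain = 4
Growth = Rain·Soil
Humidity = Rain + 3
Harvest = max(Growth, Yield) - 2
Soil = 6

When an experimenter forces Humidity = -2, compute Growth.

Under do(Humidity=-2), the mechanism Humidity = Rain + 3 is discarded; Humidity is fixed at -2.
Since Growth is not a descendant of the intervened variable, it is unaffected.
Growth = Rain·Soil  [with Rain=4, Soil=6]  = 24

24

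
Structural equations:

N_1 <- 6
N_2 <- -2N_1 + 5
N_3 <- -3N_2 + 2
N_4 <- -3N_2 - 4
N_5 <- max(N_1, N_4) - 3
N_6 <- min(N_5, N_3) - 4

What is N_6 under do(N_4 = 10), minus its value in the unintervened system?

-7

Under do(N_4=10), the mechanism N_4 <- -3N_2 - 4 is discarded; N_4 is fixed at 10.
N_2 = -2N_1 + 5  [with N_1=6]  = -7
N_3 = -3N_2 + 2  [with N_2=-7]  = 23
N_5 = max(N_1, N_4) - 3  [with N_1=6, N_4=10]  = 7
N_6 = min(N_5, N_3) - 4  [with N_5=7, N_3=23]  = 3
Without intervention: N_2 = -2N_1 + 5  [with N_1=6]  = -7; N_3 = -3N_2 + 2  [with N_2=-7]  = 23; N_4 = -3N_2 - 4  [with N_2=-7]  = 17; N_5 = max(N_1, N_4) - 3  [with N_1=6, N_4=17]  = 14; N_6 = min(N_5, N_3) - 4  [with N_5=14, N_3=23]  = 10.
Change = 3 − 10 = -7.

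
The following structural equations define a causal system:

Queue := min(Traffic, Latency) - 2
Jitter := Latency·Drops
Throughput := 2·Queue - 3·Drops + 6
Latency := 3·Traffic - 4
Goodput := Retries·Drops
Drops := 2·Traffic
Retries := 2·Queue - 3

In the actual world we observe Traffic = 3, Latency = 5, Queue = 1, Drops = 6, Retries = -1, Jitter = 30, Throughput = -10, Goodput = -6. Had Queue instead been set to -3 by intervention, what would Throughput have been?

-18

The intervention breaks the incoming arrows to Queue: Queue := min(Traffic, Latency) - 2 no longer applies, and Queue = -3.
Drops = 2·Traffic  [with Traffic=3]  = 6
Throughput = 2·Queue - 3·Drops + 6  [with Queue=-3, Drops=6]  = -18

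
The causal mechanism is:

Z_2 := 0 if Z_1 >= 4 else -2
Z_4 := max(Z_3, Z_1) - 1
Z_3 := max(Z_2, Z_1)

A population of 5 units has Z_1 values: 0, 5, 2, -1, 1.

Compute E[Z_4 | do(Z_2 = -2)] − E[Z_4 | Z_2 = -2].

0.9

Every unit gets Z_2=-2 under the intervention. Z_4 values become -1, 4, 1, -2, 0; E[Z_4|do(Z_2=-2)] = 0.4.
Conditioning on Z_2=-2 selects the 4 unit(s) with Z_1 ∈ {0, 2, -1, 1}. Their Z_4 values: -1, 1, -2, 0. Mean = -0.5.
Difference = 0.4 − (-0.5) = 0.9.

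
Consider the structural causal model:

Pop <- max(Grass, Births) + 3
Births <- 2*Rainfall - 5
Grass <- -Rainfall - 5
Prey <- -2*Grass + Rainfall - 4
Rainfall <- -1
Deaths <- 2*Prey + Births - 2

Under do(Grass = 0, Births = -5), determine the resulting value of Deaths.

Setting Grass = 0, Births = -5 by intervention discards those variables' equations.
Prey = -2*Grass + Rainfall - 4  [with Grass=0, Rainfall=-1]  = -5
Deaths = 2*Prey + Births - 2  [with Prey=-5, Births=-5]  = -17

-17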